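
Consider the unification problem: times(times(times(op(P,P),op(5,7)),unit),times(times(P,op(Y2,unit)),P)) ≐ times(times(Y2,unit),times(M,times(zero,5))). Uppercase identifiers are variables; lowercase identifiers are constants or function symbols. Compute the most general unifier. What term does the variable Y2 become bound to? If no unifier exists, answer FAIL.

times(op(times(zero,5),times(zero,5)),op(5,7))

Decompose times/2: times(times(op(P,P),op(5,7)),unit) ≐ times(Y2,unit),  times(times(P,op(Y2,unit)),P) ≐ times(M,times(zero,5)).
Decompose times/2: times(op(P,P),op(5,7)) ≐ Y2,  unit ≐ unit.
Bind Y2 := times(op(P,P),op(5,7)); substituting into the one remaining equation that mentions Y2 gives: times(times(P,op(times(op(P,P),op(5,7)),unit)),P) ≐ times(M,times(zero,5)).
Delete trivial equation unit ≐ unit.
Decompose times/2: times(P,op(times(op(P,P),op(5,7)),unit)) ≐ M,  P ≐ times(zero,5).
Bind M := times(P,op(times(op(P,P),op(5,7)),unit)); no other remaining equation mentions M.
Bind P := times(zero,5). Substituting into the earlier bindings gives Y2 := times(op(times(zero,5),times(zero,5)),op(5,7)), M := times(times(zero,5),op(times(op(times(zero,5),times(zero,5)),op(5,7)),unit)).
MGU = { Y2 -> times(op(times(zero,5),times(zero,5)),op(5,7)), M -> times(times(zero,5),op(times(op(times(zero,5),times(zero,5)),op(5,7)),unit)), P -> times(zero,5) }, so Y2 -> times(op(times(zero,5),times(zero,5)),op(5,7)).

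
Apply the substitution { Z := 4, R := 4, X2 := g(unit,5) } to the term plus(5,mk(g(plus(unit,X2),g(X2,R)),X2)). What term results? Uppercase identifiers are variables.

Replace each occurrence of R with 4.
Replace each occurrence of X2 with g(unit,5).
Result: plus(5,mk(g(plus(unit,g(unit,5)),g(g(unit,5),4)),g(unit,5))).

plus(5,mk(g(plus(unit,g(unit,5)),g(g(unit,5),4)),g(unit,5)))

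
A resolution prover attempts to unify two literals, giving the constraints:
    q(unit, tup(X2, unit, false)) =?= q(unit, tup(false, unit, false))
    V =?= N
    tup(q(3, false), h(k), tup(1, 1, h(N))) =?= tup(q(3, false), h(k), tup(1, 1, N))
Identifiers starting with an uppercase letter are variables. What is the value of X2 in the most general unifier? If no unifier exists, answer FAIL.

FAIL

Decompose q/2: unit =?= unit,  tup(X2, unit, false) =?= tup(false, unit, false).
Delete trivial equation unit =?= unit.
Decompose tup/3: X2 =?= false,  unit =?= unit,  false =?= false.
Bind X2 := false; no other remaining equation mentions X2.
Delete trivial equation unit =?= unit.
Delete trivial equation false =?= false.
Bind V := N; no other remaining equation mentions V.
Decompose tup/3: q(3, false) =?= q(3, false),  h(k) =?= h(k),  tup(1, 1, h(N)) =?= tup(1, 1, N).
Delete trivial equation q(3, false) =?= q(3, false).
Delete trivial equation h(k) =?= h(k).
Decompose tup/3: 1 =?= 1,  1 =?= 1,  h(N) =?= N.
Delete trivial equation 1 =?= 1.
Delete trivial equation 1 =?= 1.
Occurs check fails: N occurs in h(N); the equation N =?= h(N) has no finite solution.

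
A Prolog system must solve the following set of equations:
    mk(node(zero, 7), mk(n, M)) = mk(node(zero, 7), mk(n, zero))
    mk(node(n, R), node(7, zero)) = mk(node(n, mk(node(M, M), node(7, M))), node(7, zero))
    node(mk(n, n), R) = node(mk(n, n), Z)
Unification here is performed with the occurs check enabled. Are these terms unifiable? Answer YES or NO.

YES

Decompose mk/2: node(zero, 7) = node(zero, 7),  mk(n, M) = mk(n, zero).
Delete trivial equation node(zero, 7) = node(zero, 7).
Decompose mk/2: n = n,  M = zero.
Delete trivial equation n = n.
Bind M := zero; substituting into the one remaining equation that mentions M gives: mk(node(n, R), node(7, zero)) = mk(node(n, mk(node(zero, zero), node(7, zero))), node(7, zero)).
Decompose mk/2: node(n, R) = node(n, mk(node(zero, zero), node(7, zero))),  node(7, zero) = node(7, zero).
Decompose node/2: n = n,  R = mk(node(zero, zero), node(7, zero)).
Delete trivial equation n = n.
Bind R := mk(node(zero, zero), node(7, zero)); substituting into the one remaining equation that mentions R gives: node(mk(n, n), mk(node(zero, zero), node(7, zero))) = node(mk(n, n), Z).
Delete trivial equation node(7, zero) = node(7, zero).
Decompose node/2: mk(n, n) = mk(n, n),  mk(node(zero, zero), node(7, zero)) = Z.
Delete trivial equation mk(n, n) = mk(n, n).
Bind Z := mk(node(zero, zero), node(7, zero)).
No equations remain and no clash or occurs-check failure arose, so a unifier exists.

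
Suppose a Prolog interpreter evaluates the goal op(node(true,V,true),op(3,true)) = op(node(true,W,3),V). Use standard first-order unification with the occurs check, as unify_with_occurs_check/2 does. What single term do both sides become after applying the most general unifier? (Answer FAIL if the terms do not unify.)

Decompose op/2: node(true,V,true) = node(true,W,3),  op(3,true) = V.
Decompose node/3: true = true,  V = W,  true = 3.
Delete trivial equation true = true.
Bind V := W; substituting into the one remaining equation that mentions V gives: op(3,true) = W.
Clash: constants true and 3 differ; no unifier exists.

FAIL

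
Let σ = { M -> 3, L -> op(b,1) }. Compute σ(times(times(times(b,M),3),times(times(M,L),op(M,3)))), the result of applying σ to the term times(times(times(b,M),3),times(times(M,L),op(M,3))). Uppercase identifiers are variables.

times(times(times(b,3),3),times(times(3,op(b,1)),op(3,3)))

Replace each occurrence of M with 3.
Replace each occurrence of L with op(b,1).
Result: times(times(times(b,3),3),times(times(3,op(b,1)),op(3,3))).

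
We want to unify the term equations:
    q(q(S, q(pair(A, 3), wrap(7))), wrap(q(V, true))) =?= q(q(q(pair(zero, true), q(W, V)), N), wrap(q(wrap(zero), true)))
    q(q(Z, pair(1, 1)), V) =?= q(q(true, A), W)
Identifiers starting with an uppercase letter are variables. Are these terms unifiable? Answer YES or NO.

YES

Decompose q/2: q(S, q(pair(A, 3), wrap(7))) =?= q(q(pair(zero, true), q(W, V)), N),  wrap(q(V, true)) =?= wrap(q(wrap(zero), true)).
Decompose q/2: S =?= q(pair(zero, true), q(W, V)),  q(pair(A, 3), wrap(7)) =?= N.
Bind S := q(pair(zero, true), q(W, V)); no other remaining equation mentions S.
Bind N := q(pair(A, 3), wrap(7)); no other remaining equation mentions N.
Decompose wrap/1: q(V, true) =?= q(wrap(zero), true).
Decompose q/2: V =?= wrap(zero),  true =?= true.
Bind V := wrap(zero); substituting into the one remaining equation that mentions V gives: q(q(Z, pair(1, 1)), wrap(zero)) =?= q(q(true, A), W). Substituting into the earlier binding gives S := q(pair(zero, true), q(W, wrap(zero))).
Delete trivial equation true =?= true.
Decompose q/2: q(Z, pair(1, 1)) =?= q(true, A),  wrap(zero) =?= W.
Decompose q/2: Z =?= true,  pair(1, 1) =?= A.
Bind Z := true; no other remaining equation mentions Z.
Bind A := pair(1, 1); no other remaining equation mentions A. Substituting into the earlier binding gives N := q(pair(pair(1, 1), 3), wrap(7)).
Bind W := wrap(zero). Substituting into the earlier binding gives S := q(pair(zero, true), q(wrap(zero), wrap(zero))).
No equations remain and no clash or occurs-check failure arose, so a unifier exists.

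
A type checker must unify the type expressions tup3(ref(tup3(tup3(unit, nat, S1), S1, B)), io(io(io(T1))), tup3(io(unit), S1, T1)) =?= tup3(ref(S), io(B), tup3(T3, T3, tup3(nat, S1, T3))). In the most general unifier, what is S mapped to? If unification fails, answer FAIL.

Decompose tup3/3: ref(tup3(tup3(unit, nat, S1), S1, B)) =?= ref(S),  io(io(io(T1))) =?= io(B),  tup3(io(unit), S1, T1) =?= tup3(T3, T3, tup3(nat, S1, T3)).
Decompose ref/1: tup3(tup3(unit, nat, S1), S1, B) =?= S.
Bind S := tup3(tup3(unit, nat, S1), S1, B); no other remaining equation mentions S.
Decompose io/1: io(io(T1)) =?= B.
Bind B := io(io(T1)); no other remaining equation mentions B. Substituting into the earlier binding gives S := tup3(tup3(unit, nat, S1), S1, io(io(T1))).
Decompose tup3/3: io(unit) =?= T3,  S1 =?= T3,  T1 =?= tup3(nat, S1, T3).
Bind T3 := io(unit); substituting into the remaining equations gives: S1 =?= io(unit),  T1 =?= tup3(nat, S1, io(unit)).
Bind S1 := io(unit); substituting into the remaining equation gives: T1 =?= tup3(nat, io(unit), io(unit)). Substituting into the earlier binding gives S := tup3(tup3(unit, nat, io(unit)), io(unit), io(io(T1))).
Bind T1 := tup3(nat, io(unit), io(unit)). Substituting into the earlier bindings gives S := tup3(tup3(unit, nat, io(unit)), io(unit), io(io(tup3(nat, io(unit), io(unit))))), B := io(io(tup3(nat, io(unit), io(unit)))).
MGU = { S ↦ tup3(tup3(unit, nat, io(unit)), io(unit), io(io(tup3(nat, io(unit), io(unit))))), B ↦ io(io(tup3(nat, io(unit), io(unit)))), T3 ↦ io(unit), S1 ↦ io(unit), T1 ↦ tup3(nat, io(unit), io(unit)) }, so S ↦ tup3(tup3(unit, nat, io(unit)), io(unit), io(io(tup3(nat, io(unit), io(unit))))).

tup3(tup3(unit, nat, io(unit)), io(unit), io(io(tup3(nat, io(unit), io(unit)))))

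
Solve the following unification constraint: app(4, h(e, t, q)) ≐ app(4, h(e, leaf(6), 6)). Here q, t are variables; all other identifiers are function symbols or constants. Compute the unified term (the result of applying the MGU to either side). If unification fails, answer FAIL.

Decompose app/2: 4 ≐ 4,  h(e, t, q) ≐ h(e, leaf(6), 6).
Delete trivial equation 4 ≐ 4.
Decompose h/3: e ≐ e,  t ≐ leaf(6),  q ≐ 6.
Delete trivial equation e ≐ e.
Bind t := leaf(6); no other remaining equation mentions t.
Bind q := 6.
Applying the MGU to either side gives app(4, h(e, leaf(6), 6)).

app(4, h(e, leaf(6), 6))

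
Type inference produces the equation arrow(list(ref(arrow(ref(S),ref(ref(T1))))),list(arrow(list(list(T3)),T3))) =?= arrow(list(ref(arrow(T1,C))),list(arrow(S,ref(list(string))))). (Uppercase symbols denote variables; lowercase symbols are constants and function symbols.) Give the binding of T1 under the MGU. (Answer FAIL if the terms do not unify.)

Decompose arrow/2: list(ref(arrow(ref(S),ref(ref(T1))))) =?= list(ref(arrow(T1,C))),  list(arrow(list(list(T3)),T3)) =?= list(arrow(S,ref(list(string)))).
Decompose list/1: ref(arrow(ref(S),ref(ref(T1)))) =?= ref(arrow(T1,C)).
Decompose ref/1: arrow(ref(S),ref(ref(T1))) =?= arrow(T1,C).
Decompose arrow/2: ref(S) =?= T1,  ref(ref(T1)) =?= C.
Bind T1 := ref(S); substituting into the one remaining equation that mentions T1 gives: ref(ref(ref(S))) =?= C.
Bind C := ref(ref(ref(S))); no other remaining equation mentions C.
Decompose list/1: arrow(list(list(T3)),T3) =?= arrow(S,ref(list(string))).
Decompose arrow/2: list(list(T3)) =?= S,  T3 =?= ref(list(string)).
Bind S := list(list(T3)); no other remaining equation mentions S. Substituting into the earlier bindings gives T1 := ref(list(list(T3))), C := ref(ref(ref(list(list(T3))))).
Bind T3 := ref(list(string)). Substituting into the earlier bindings gives T1 := ref(list(list(ref(list(string))))), C := ref(ref(ref(list(list(ref(list(string))))))), S := list(list(ref(list(string)))).
MGU = { T1 ↦ ref(list(list(ref(list(string))))), C ↦ ref(ref(ref(list(list(ref(list(string))))))), S ↦ list(list(ref(list(string)))), T3 ↦ ref(list(string)) }, so T1 ↦ ref(list(list(ref(list(string))))).

ref(list(list(ref(list(string)))))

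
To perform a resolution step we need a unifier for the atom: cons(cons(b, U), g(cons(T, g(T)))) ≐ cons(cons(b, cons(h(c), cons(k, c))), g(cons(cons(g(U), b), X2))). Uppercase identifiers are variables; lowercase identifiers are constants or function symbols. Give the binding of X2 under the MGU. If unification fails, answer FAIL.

Decompose cons/2: cons(b, U) ≐ cons(b, cons(h(c), cons(k, c))),  g(cons(T, g(T))) ≐ g(cons(cons(g(U), b), X2)).
Decompose cons/2: b ≐ b,  U ≐ cons(h(c), cons(k, c)).
Delete trivial equation b ≐ b.
Bind U := cons(h(c), cons(k, c)); substituting into the remaining equation gives: g(cons(T, g(T))) ≐ g(cons(cons(g(cons(h(c), cons(k, c))), b), X2)).
Decompose g/1: cons(T, g(T)) ≐ cons(cons(g(cons(h(c), cons(k, c))), b), X2).
Decompose cons/2: T ≐ cons(g(cons(h(c), cons(k, c))), b),  g(T) ≐ X2.
Bind T := cons(g(cons(h(c), cons(k, c))), b); substituting into the remaining equation gives: g(cons(g(cons(h(c), cons(k, c))), b)) ≐ X2.
Bind X2 := g(cons(g(cons(h(c), cons(k, c))), b)).
MGU = { U := cons(h(c), cons(k, c)), T := cons(g(cons(h(c), cons(k, c))), b), X2 := g(cons(g(cons(h(c), cons(k, c))), b)) }, so X2 := g(cons(g(cons(h(c), cons(k, c))), b)).

g(cons(g(cons(h(c), cons(k, c))), b))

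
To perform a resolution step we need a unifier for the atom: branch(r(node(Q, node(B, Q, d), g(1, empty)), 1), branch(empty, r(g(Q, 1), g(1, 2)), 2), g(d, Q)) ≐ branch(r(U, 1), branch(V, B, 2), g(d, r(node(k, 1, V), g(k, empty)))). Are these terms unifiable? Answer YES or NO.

Decompose branch/3: r(node(Q, node(B, Q, d), g(1, empty)), 1) ≐ r(U, 1),  branch(empty, r(g(Q, 1), g(1, 2)), 2) ≐ branch(V, B, 2),  g(d, Q) ≐ g(d, r(node(k, 1, V), g(k, empty))).
Decompose r/2: node(Q, node(B, Q, d), g(1, empty)) ≐ U,  1 ≐ 1.
Bind U := node(Q, node(B, Q, d), g(1, empty)); no other remaining equation mentions U.
Delete trivial equation 1 ≐ 1.
Decompose branch/3: empty ≐ V,  r(g(Q, 1), g(1, 2)) ≐ B,  2 ≐ 2.
Bind V := empty; substituting into the one remaining equation that mentions V gives: g(d, Q) ≐ g(d, r(node(k, 1, empty), g(k, empty))).
Bind B := r(g(Q, 1), g(1, 2)); no other remaining equation mentions B. Substituting into the earlier binding gives U := node(Q, node(r(g(Q, 1), g(1, 2)), Q, d), g(1, empty)).
Delete trivial equation 2 ≐ 2.
Decompose g/2: d ≐ d,  Q ≐ r(node(k, 1, empty), g(k, empty)).
Delete trivial equation d ≐ d.
Bind Q := r(node(k, 1, empty), g(k, empty)). Substituting into the earlier bindings gives U := node(r(node(k, 1, empty), g(k, empty)), node(r(g(r(node(k, 1, empty), g(k, empty)), 1), g(1, 2)), r(node(k, 1, empty), g(k, empty)), d), g(1, empty)), B := r(g(r(node(k, 1, empty), g(k, empty)), 1), g(1, 2)).
No equations remain and no clash or occurs-check failure arose, so a unifier exists.

YES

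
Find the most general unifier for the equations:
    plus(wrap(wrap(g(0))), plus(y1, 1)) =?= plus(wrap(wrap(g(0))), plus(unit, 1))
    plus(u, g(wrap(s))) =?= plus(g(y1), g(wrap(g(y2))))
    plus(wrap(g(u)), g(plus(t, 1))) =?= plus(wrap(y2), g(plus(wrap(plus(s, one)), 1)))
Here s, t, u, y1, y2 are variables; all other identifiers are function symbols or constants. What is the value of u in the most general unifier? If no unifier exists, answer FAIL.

g(unit)

Decompose plus/2: wrap(wrap(g(0))) =?= wrap(wrap(g(0))),  plus(y1, 1) =?= plus(unit, 1).
Delete trivial equation wrap(wrap(g(0))) =?= wrap(wrap(g(0))).
Decompose plus/2: y1 =?= unit,  1 =?= 1.
Bind y1 := unit; substituting into the one remaining equation that mentions y1 gives: plus(u, g(wrap(s))) =?= plus(g(unit), g(wrap(g(y2)))).
Delete trivial equation 1 =?= 1.
Decompose plus/2: u =?= g(unit),  g(wrap(s)) =?= g(wrap(g(y2))).
Bind u := g(unit); substituting into the one remaining equation that mentions u gives: plus(wrap(g(g(unit))), g(plus(t, 1))) =?= plus(wrap(y2), g(plus(wrap(plus(s, one)), 1))).
Decompose g/1: wrap(s) =?= wrap(g(y2)).
Decompose wrap/1: s =?= g(y2).
Bind s := g(y2); substituting into the remaining equation gives: plus(wrap(g(g(unit))), g(plus(t, 1))) =?= plus(wrap(y2), g(plus(wrap(plus(g(y2), one)), 1))).
Decompose plus/2: wrap(g(g(unit))) =?= wrap(y2),  g(plus(t, 1)) =?= g(plus(wrap(plus(g(y2), one)), 1)).
Decompose wrap/1: g(g(unit)) =?= y2.
Bind y2 := g(g(unit)); substituting into the remaining equation gives: g(plus(t, 1)) =?= g(plus(wrap(plus(g(g(g(unit))), one)), 1)). Substituting into the earlier binding gives s := g(g(g(unit))).
Decompose g/1: plus(t, 1) =?= plus(wrap(plus(g(g(g(unit))), one)), 1).
Decompose plus/2: t =?= wrap(plus(g(g(g(unit))), one)),  1 =?= 1.
Bind t := wrap(plus(g(g(g(unit))), one)); no other remaining equation mentions t.
Delete trivial equation 1 =?= 1.
MGU = { y1 := unit, u := g(unit), s := g(g(g(unit))), y2 := g(g(unit)), t := wrap(plus(g(g(g(unit))), one)) }, so u := g(unit).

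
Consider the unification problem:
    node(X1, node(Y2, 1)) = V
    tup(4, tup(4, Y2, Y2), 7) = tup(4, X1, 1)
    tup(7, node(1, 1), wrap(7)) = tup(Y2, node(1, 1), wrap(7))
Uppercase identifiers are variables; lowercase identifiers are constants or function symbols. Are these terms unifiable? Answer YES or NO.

Bind V := node(X1, node(Y2, 1)); no other remaining equation mentions V.
Decompose tup/3: 4 = 4,  tup(4, Y2, Y2) = X1,  7 = 1.
Delete trivial equation 4 = 4.
Bind X1 := tup(4, Y2, Y2); no other remaining equation mentions X1. Substituting into the earlier binding gives V := node(tup(4, Y2, Y2), node(Y2, 1)).
Clash: constants 7 and 1 differ; no unifier exists.

NO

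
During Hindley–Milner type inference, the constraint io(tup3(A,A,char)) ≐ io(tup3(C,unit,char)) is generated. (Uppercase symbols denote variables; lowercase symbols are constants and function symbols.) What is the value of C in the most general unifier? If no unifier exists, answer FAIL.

unit

Decompose io/1: tup3(A,A,char) ≐ tup3(C,unit,char).
Decompose tup3/3: A ≐ C,  A ≐ unit,  char ≐ char.
Bind A := C; substituting into the one remaining equation that mentions A gives: C ≐ unit.
Bind C := unit; no other remaining equation mentions C. Substituting into the earlier binding gives A := unit.
Delete trivial equation char ≐ char.
MGU = { A -> unit, C -> unit }, so C -> unit.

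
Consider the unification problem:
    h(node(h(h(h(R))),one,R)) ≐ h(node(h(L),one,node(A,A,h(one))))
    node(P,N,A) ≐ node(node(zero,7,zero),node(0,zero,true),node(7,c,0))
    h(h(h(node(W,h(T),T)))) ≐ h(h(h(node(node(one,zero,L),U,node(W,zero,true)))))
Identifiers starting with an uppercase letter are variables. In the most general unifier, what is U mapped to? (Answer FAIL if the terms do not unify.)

Decompose h/1: node(h(h(h(R))),one,R) ≐ node(h(L),one,node(A,A,h(one))).
Decompose node/3: h(h(h(R))) ≐ h(L),  one ≐ one,  R ≐ node(A,A,h(one)).
Decompose h/1: h(h(R)) ≐ L.
Bind L := h(h(R)); substituting into the one remaining equation that mentions L gives: h(h(h(node(W,h(T),T)))) ≐ h(h(h(node(node(one,zero,h(h(R))),U,node(W,zero,true))))).
Delete trivial equation one ≐ one.
Bind R := node(A,A,h(one)); substituting into the one remaining equation that mentions R gives: h(h(h(node(W,h(T),T)))) ≐ h(h(h(node(node(one,zero,h(h(node(A,A,h(one))))),U,node(W,zero,true))))). Substituting into the earlier binding gives L := h(h(node(A,A,h(one)))).
Decompose node/3: P ≐ node(zero,7,zero),  N ≐ node(0,zero,true),  A ≐ node(7,c,0).
Bind P := node(zero,7,zero); no other remaining equation mentions P.
Bind N := node(0,zero,true); no other remaining equation mentions N.
Bind A := node(7,c,0); substituting into the remaining equation gives: h(h(h(node(W,h(T),T)))) ≐ h(h(h(node(node(one,zero,h(h(node(node(7,c,0),node(7,c,0),h(one))))),U,node(W,zero,true))))). Substituting into the earlier bindings gives L := h(h(node(node(7,c,0),node(7,c,0),h(one)))), R := node(node(7,c,0),node(7,c,0),h(one)).
Decompose h/1: h(h(node(W,h(T),T))) ≐ h(h(node(node(one,zero,h(h(node(node(7,c,0),node(7,c,0),h(one))))),U,node(W,zero,true)))).
Decompose h/1: h(node(W,h(T),T)) ≐ h(node(node(one,zero,h(h(node(node(7,c,0),node(7,c,0),h(one))))),U,node(W,zero,true))).
Decompose h/1: node(W,h(T),T) ≐ node(node(one,zero,h(h(node(node(7,c,0),node(7,c,0),h(one))))),U,node(W,zero,true)).
Decompose node/3: W ≐ node(one,zero,h(h(node(node(7,c,0),node(7,c,0),h(one))))),  h(T) ≐ U,  T ≐ node(W,zero,true).
Bind W := node(one,zero,h(h(node(node(7,c,0),node(7,c,0),h(one))))); substituting into the one remaining equation that mentions W gives: T ≐ node(node(one,zero,h(h(node(node(7,c,0),node(7,c,0),h(one))))),zero,true).
Bind U := h(T); no other remaining equation mentions U.
Bind T := node(node(one,zero,h(h(node(node(7,c,0),node(7,c,0),h(one))))),zero,true). Substituting into the earlier binding gives U := h(node(node(one,zero,h(h(node(node(7,c,0),node(7,c,0),h(one))))),zero,true)).
MGU = { L ↦ h(h(node(node(7,c,0),node(7,c,0),h(one)))), R ↦ node(node(7,c,0),node(7,c,0),h(one)), P ↦ node(zero,7,zero), N ↦ node(0,zero,true), A ↦ node(7,c,0), W ↦ node(one,zero,h(h(node(node(7,c,0),node(7,c,0),h(one))))), U ↦ h(node(node(one,zero,h(h(node(node(7,c,0),node(7,c,0),h(one))))),zero,true)), T ↦ node(node(one,zero,h(h(node(node(7,c,0),node(7,c,0),h(one))))),zero,true) }, so U ↦ h(node(node(one,zero,h(h(node(node(7,c,0),node(7,c,0),h(one))))),zero,true)).

h(node(node(one,zero,h(h(node(node(7,c,0),node(7,c,0),h(one))))),zero,true))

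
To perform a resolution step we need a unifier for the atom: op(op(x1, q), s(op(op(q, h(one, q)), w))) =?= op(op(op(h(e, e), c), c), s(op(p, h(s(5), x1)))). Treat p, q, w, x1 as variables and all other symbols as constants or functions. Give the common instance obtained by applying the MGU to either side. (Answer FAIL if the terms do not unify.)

op(op(op(h(e, e), c), c), s(op(op(c, h(one, c)), h(s(5), op(h(e, e), c)))))

Decompose op/2: op(x1, q) =?= op(op(h(e, e), c), c),  s(op(op(q, h(one, q)), w)) =?= s(op(p, h(s(5), x1))).
Decompose op/2: x1 =?= op(h(e, e), c),  q =?= c.
Bind x1 := op(h(e, e), c); substituting into the one remaining equation that mentions x1 gives: s(op(op(q, h(one, q)), w)) =?= s(op(p, h(s(5), op(h(e, e), c)))).
Bind q := c; substituting into the remaining equation gives: s(op(op(c, h(one, c)), w)) =?= s(op(p, h(s(5), op(h(e, e), c)))).
Decompose s/1: op(op(c, h(one, c)), w) =?= op(p, h(s(5), op(h(e, e), c))).
Decompose op/2: op(c, h(one, c)) =?= p,  w =?= h(s(5), op(h(e, e), c)).
Bind p := op(c, h(one, c)); no other remaining equation mentions p.
Bind w := h(s(5), op(h(e, e), c)).
Applying the MGU to either side gives op(op(op(h(e, e), c), c), s(op(op(c, h(one, c)), h(s(5), op(h(e, e), c))))).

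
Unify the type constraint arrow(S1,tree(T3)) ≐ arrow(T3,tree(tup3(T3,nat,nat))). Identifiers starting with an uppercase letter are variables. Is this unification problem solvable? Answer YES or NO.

Decompose arrow/2: S1 ≐ T3,  tree(T3) ≐ tree(tup3(T3,nat,nat)).
Bind S1 := T3; no other remaining equation mentions S1.
Decompose tree/1: T3 ≐ tup3(T3,nat,nat).
Occurs check fails: T3 occurs in tup3(T3,nat,nat); the equation T3 ≐ tup3(T3,nat,nat) has no finite solution.

NO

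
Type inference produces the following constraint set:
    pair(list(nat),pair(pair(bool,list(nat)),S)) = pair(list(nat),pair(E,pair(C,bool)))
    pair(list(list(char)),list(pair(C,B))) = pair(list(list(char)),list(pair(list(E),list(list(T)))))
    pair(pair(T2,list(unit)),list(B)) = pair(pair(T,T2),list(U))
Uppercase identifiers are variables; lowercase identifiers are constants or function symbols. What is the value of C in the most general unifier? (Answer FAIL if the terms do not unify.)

Decompose pair/2: list(nat) = list(nat),  pair(pair(bool,list(nat)),S) = pair(E,pair(C,bool)).
Delete trivial equation list(nat) = list(nat).
Decompose pair/2: pair(bool,list(nat)) = E,  S = pair(C,bool).
Bind E := pair(bool,list(nat)); substituting into the one remaining equation that mentions E gives: pair(list(list(char)),list(pair(C,B))) = pair(list(list(char)),list(pair(list(pair(bool,list(nat))),list(list(T))))).
Bind S := pair(C,bool); no other remaining equation mentions S.
Decompose pair/2: list(list(char)) = list(list(char)),  list(pair(C,B)) = list(pair(list(pair(bool,list(nat))),list(list(T)))).
Delete trivial equation list(list(char)) = list(list(char)).
Decompose list/1: pair(C,B) = pair(list(pair(bool,list(nat))),list(list(T))).
Decompose pair/2: C = list(pair(bool,list(nat))),  B = list(list(T)).
Bind C := list(pair(bool,list(nat))); no other remaining equation mentions C. Substituting into the earlier binding gives S := pair(list(pair(bool,list(nat))),bool).
Bind B := list(list(T)); substituting into the remaining equation gives: pair(pair(T2,list(unit)),list(list(list(T)))) = pair(pair(T,T2),list(U)).
Decompose pair/2: pair(T2,list(unit)) = pair(T,T2),  list(list(list(T))) = list(U).
Decompose pair/2: T2 = T,  list(unit) = T2.
Bind T2 := T; substituting into the one remaining equation that mentions T2 gives: list(unit) = T.
Bind T := list(unit); substituting into the remaining equation gives: list(list(list(list(unit)))) = list(U). Substituting into the earlier bindings gives B := list(list(list(unit))), T2 := list(unit).
Decompose list/1: list(list(list(unit))) = U.
Bind U := list(list(list(unit))).
MGU = { E ↦ pair(bool,list(nat)), S ↦ pair(list(pair(bool,list(nat))),bool), C ↦ list(pair(bool,list(nat))), B ↦ list(list(list(unit))), T2 ↦ list(unit), T ↦ list(unit), U ↦ list(list(list(unit))) }, so C ↦ list(pair(bool,list(nat))).

list(pair(bool,list(nat)))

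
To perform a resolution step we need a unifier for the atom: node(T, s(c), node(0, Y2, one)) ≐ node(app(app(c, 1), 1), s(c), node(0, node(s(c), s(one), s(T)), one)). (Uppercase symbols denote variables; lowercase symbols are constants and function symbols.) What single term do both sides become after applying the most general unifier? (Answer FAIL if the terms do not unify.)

Decompose node/3: T ≐ app(app(c, 1), 1),  s(c) ≐ s(c),  node(0, Y2, one) ≐ node(0, node(s(c), s(one), s(T)), one).
Bind T := app(app(c, 1), 1); substituting into the one remaining equation that mentions T gives: node(0, Y2, one) ≐ node(0, node(s(c), s(one), s(app(app(c, 1), 1))), one).
Delete trivial equation s(c) ≐ s(c).
Decompose node/3: 0 ≐ 0,  Y2 ≐ node(s(c), s(one), s(app(app(c, 1), 1))),  one ≐ one.
Delete trivial equation 0 ≐ 0.
Bind Y2 := node(s(c), s(one), s(app(app(c, 1), 1))); no other remaining equation mentions Y2.
Delete trivial equation one ≐ one.
Applying the MGU to either side gives node(app(app(c, 1), 1), s(c), node(0, node(s(c), s(one), s(app(app(c, 1), 1))), one)).

node(app(app(c, 1), 1), s(c), node(0, node(s(c), s(one), s(app(app(c, 1), 1))), one))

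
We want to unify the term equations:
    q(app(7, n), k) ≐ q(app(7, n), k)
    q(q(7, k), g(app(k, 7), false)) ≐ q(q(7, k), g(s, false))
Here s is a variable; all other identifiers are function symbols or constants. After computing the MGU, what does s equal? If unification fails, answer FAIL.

app(k, 7)

Delete trivial equation q(app(7, n), k) ≐ q(app(7, n), k).
Decompose q/2: q(7, k) ≐ q(7, k),  g(app(k, 7), false) ≐ g(s, false).
Delete trivial equation q(7, k) ≐ q(7, k).
Decompose g/2: app(k, 7) ≐ s,  false ≐ false.
Bind s := app(k, 7); no other remaining equation mentions s.
Delete trivial equation false ≐ false.
MGU = { s ↦ app(k, 7) }, so s ↦ app(k, 7).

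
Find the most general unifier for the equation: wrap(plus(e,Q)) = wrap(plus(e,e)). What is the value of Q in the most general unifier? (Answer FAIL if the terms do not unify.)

Decompose wrap/1: plus(e,Q) = plus(e,e).
Decompose plus/2: e = e,  Q = e.
Delete trivial equation e = e.
Bind Q := e.
MGU = { Q ↦ e }, so Q ↦ e.

e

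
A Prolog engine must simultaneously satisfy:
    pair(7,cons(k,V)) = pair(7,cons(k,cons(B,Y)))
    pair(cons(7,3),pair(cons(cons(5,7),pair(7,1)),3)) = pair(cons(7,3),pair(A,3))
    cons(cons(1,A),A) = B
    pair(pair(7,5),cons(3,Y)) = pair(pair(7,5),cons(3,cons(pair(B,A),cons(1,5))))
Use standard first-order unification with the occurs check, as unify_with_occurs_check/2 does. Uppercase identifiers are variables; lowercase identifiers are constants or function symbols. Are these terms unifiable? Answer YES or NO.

Decompose pair/2: 7 = 7,  cons(k,V) = cons(k,cons(B,Y)).
Delete trivial equation 7 = 7.
Decompose cons/2: k = k,  V = cons(B,Y).
Delete trivial equation k = k.
Bind V := cons(B,Y); no other remaining equation mentions V.
Decompose pair/2: cons(7,3) = cons(7,3),  pair(cons(cons(5,7),pair(7,1)),3) = pair(A,3).
Delete trivial equation cons(7,3) = cons(7,3).
Decompose pair/2: cons(cons(5,7),pair(7,1)) = A,  3 = 3.
Bind A := cons(cons(5,7),pair(7,1)); substituting into the 2 remaining equations that mention A gives: cons(cons(1,cons(cons(5,7),pair(7,1))),cons(cons(5,7),pair(7,1))) = B,  pair(pair(7,5),cons(3,Y)) = pair(pair(7,5),cons(3,cons(pair(B,cons(cons(5,7),pair(7,1))),cons(1,5)))).
Delete trivial equation 3 = 3.
Bind B := cons(cons(1,cons(cons(5,7),pair(7,1))),cons(cons(5,7),pair(7,1))); substituting into the remaining equation gives: pair(pair(7,5),cons(3,Y)) = pair(pair(7,5),cons(3,cons(pair(cons(cons(1,cons(cons(5,7),pair(7,1))),cons(cons(5,7),pair(7,1))),cons(cons(5,7),pair(7,1))),cons(1,5)))). Substituting into the earlier binding gives V := cons(cons(cons(1,cons(cons(5,7),pair(7,1))),cons(cons(5,7),pair(7,1))),Y).
Decompose pair/2: pair(7,5) = pair(7,5),  cons(3,Y) = cons(3,cons(pair(cons(cons(1,cons(cons(5,7),pair(7,1))),cons(cons(5,7),pair(7,1))),cons(cons(5,7),pair(7,1))),cons(1,5))).
Delete trivial equation pair(7,5) = pair(7,5).
Decompose cons/2: 3 = 3,  Y = cons(pair(cons(cons(1,cons(cons(5,7),pair(7,1))),cons(cons(5,7),pair(7,1))),cons(cons(5,7),pair(7,1))),cons(1,5)).
Delete trivial equation 3 = 3.
Bind Y := cons(pair(cons(cons(1,cons(cons(5,7),pair(7,1))),cons(cons(5,7),pair(7,1))),cons(cons(5,7),pair(7,1))),cons(1,5)). Substituting into the earlier binding gives V := cons(cons(cons(1,cons(cons(5,7),pair(7,1))),cons(cons(5,7),pair(7,1))),cons(pair(cons(cons(1,cons(cons(5,7),pair(7,1))),cons(cons(5,7),pair(7,1))),cons(cons(5,7),pair(7,1))),cons(1,5))).
No equations remain and no clash or occurs-check failure arose, so a unifier exists.

YES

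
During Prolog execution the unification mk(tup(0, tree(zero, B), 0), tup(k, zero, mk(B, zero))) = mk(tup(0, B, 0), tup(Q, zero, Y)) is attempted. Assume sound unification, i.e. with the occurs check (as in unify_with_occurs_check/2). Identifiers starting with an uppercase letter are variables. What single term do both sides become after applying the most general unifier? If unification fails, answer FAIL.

Decompose mk/2: tup(0, tree(zero, B), 0) = tup(0, B, 0),  tup(k, zero, mk(B, zero)) = tup(Q, zero, Y).
Decompose tup/3: 0 = 0,  tree(zero, B) = B,  0 = 0.
Delete trivial equation 0 = 0.
Occurs check fails: B occurs in tree(zero, B); the equation B = tree(zero, B) has no finite solution.

FAIL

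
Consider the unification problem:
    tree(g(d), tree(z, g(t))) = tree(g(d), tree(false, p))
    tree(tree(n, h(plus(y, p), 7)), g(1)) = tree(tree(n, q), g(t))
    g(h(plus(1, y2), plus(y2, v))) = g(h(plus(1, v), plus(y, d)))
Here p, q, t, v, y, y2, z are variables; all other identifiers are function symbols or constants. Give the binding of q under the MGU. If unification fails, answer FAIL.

h(plus(d, g(1)), 7)

Decompose tree/2: g(d) = g(d),  tree(z, g(t)) = tree(false, p).
Delete trivial equation g(d) = g(d).
Decompose tree/2: z = false,  g(t) = p.
Bind z := false; no other remaining equation mentions z.
Bind p := g(t); substituting into the one remaining equation that mentions p gives: tree(tree(n, h(plus(y, g(t)), 7)), g(1)) = tree(tree(n, q), g(t)).
Decompose tree/2: tree(n, h(plus(y, g(t)), 7)) = tree(n, q),  g(1) = g(t).
Decompose tree/2: n = n,  h(plus(y, g(t)), 7) = q.
Delete trivial equation n = n.
Bind q := h(plus(y, g(t)), 7); no other remaining equation mentions q.
Decompose g/1: 1 = t.
Bind t := 1; no other remaining equation mentions t. Substituting into the earlier bindings gives p := g(1), q := h(plus(y, g(1)), 7).
Decompose g/1: h(plus(1, y2), plus(y2, v)) = h(plus(1, v), plus(y, d)).
Decompose h/2: plus(1, y2) = plus(1, v),  plus(y2, v) = plus(y, d).
Decompose plus/2: 1 = 1,  y2 = v.
Delete trivial equation 1 = 1.
Bind y2 := v; substituting into the remaining equation gives: plus(v, v) = plus(y, d).
Decompose plus/2: v = y,  v = d.
Bind v := y; substituting into the remaining equation gives: y = d. Substituting into the earlier binding gives y2 := y.
Bind y := d. Substituting into the earlier bindings gives q := h(plus(d, g(1)), 7), y2 := d, v := d.
MGU = { z := false, p := g(1), q := h(plus(d, g(1)), 7), t := 1, y2 := d, v := d, y := d }, so q := h(plus(d, g(1)), 7).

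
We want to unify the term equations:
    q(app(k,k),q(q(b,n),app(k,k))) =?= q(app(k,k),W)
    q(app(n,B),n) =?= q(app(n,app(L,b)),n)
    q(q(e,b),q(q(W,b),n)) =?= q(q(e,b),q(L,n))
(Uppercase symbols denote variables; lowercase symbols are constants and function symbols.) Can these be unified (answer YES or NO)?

Decompose q/2: app(k,k) =?= app(k,k),  q(q(b,n),app(k,k)) =?= W.
Delete trivial equation app(k,k) =?= app(k,k).
Bind W := q(q(b,n),app(k,k)); substituting into the one remaining equation that mentions W gives: q(q(e,b),q(q(q(q(b,n),app(k,k)),b),n)) =?= q(q(e,b),q(L,n)).
Decompose q/2: app(n,B) =?= app(n,app(L,b)),  n =?= n.
Decompose app/2: n =?= n,  B =?= app(L,b).
Delete trivial equation n =?= n.
Bind B := app(L,b); no other remaining equation mentions B.
Delete trivial equation n =?= n.
Decompose q/2: q(e,b) =?= q(e,b),  q(q(q(q(b,n),app(k,k)),b),n) =?= q(L,n).
Delete trivial equation q(e,b) =?= q(e,b).
Decompose q/2: q(q(q(b,n),app(k,k)),b) =?= L,  n =?= n.
Bind L := q(q(q(b,n),app(k,k)),b); no other remaining equation mentions L. Substituting into the earlier binding gives B := app(q(q(q(b,n),app(k,k)),b),b).
Delete trivial equation n =?= n.
No equations remain and no clash or occurs-check failure arose, so a unifier exists.

YES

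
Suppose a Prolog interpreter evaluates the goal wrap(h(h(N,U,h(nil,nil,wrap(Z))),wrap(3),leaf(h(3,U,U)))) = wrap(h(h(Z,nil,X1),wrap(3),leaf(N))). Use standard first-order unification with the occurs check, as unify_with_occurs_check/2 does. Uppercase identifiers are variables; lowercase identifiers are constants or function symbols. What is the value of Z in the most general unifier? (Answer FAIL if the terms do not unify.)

Decompose wrap/1: h(h(N,U,h(nil,nil,wrap(Z))),wrap(3),leaf(h(3,U,U))) = h(h(Z,nil,X1),wrap(3),leaf(N)).
Decompose h/3: h(N,U,h(nil,nil,wrap(Z))) = h(Z,nil,X1),  wrap(3) = wrap(3),  leaf(h(3,U,U)) = leaf(N).
Decompose h/3: N = Z,  U = nil,  h(nil,nil,wrap(Z)) = X1.
Bind N := Z; substituting into the one remaining equation that mentions N gives: leaf(h(3,U,U)) = leaf(Z).
Bind U := nil; substituting into the one remaining equation that mentions U gives: leaf(h(3,nil,nil)) = leaf(Z).
Bind X1 := h(nil,nil,wrap(Z)); no other remaining equation mentions X1.
Delete trivial equation wrap(3) = wrap(3).
Decompose leaf/1: h(3,nil,nil) = Z.
Bind Z := h(3,nil,nil). Substituting into the earlier bindings gives N := h(3,nil,nil), X1 := h(nil,nil,wrap(h(3,nil,nil))).
MGU = { N = h(3,nil,nil), U = nil, X1 = h(nil,nil,wrap(h(3,nil,nil))), Z = h(3,nil,nil) }, so Z = h(3,nil,nil).

h(3,nil,nil)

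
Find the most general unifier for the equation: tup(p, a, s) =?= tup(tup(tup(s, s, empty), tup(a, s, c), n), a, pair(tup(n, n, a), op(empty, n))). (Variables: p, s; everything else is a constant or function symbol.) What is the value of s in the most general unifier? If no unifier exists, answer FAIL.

Decompose tup/3: p =?= tup(tup(s, s, empty), tup(a, s, c), n),  a =?= a,  s =?= pair(tup(n, n, a), op(empty, n)).
Bind p := tup(tup(s, s, empty), tup(a, s, c), n); no other remaining equation mentions p.
Delete trivial equation a =?= a.
Bind s := pair(tup(n, n, a), op(empty, n)). Substituting into the earlier binding gives p := tup(tup(pair(tup(n, n, a), op(empty, n)), pair(tup(n, n, a), op(empty, n)), empty), tup(a, pair(tup(n, n, a), op(empty, n)), c), n).
MGU = { p -> tup(tup(pair(tup(n, n, a), op(empty, n)), pair(tup(n, n, a), op(empty, n)), empty), tup(a, pair(tup(n, n, a), op(empty, n)), c), n), s -> pair(tup(n, n, a), op(empty, n)) }, so s -> pair(tup(n, n, a), op(empty, n)).

pair(tup(n, n, a), op(empty, n))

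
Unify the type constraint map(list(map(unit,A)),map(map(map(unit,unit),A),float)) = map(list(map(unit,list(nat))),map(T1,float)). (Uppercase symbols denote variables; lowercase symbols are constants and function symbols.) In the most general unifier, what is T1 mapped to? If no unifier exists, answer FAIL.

Decompose map/2: list(map(unit,A)) = list(map(unit,list(nat))),  map(map(map(unit,unit),A),float) = map(T1,float).
Decompose list/1: map(unit,A) = map(unit,list(nat)).
Decompose map/2: unit = unit,  A = list(nat).
Delete trivial equation unit = unit.
Bind A := list(nat); substituting into the remaining equation gives: map(map(map(unit,unit),list(nat)),float) = map(T1,float).
Decompose map/2: map(map(unit,unit),list(nat)) = T1,  float = float.
Bind T1 := map(map(unit,unit),list(nat)); no other remaining equation mentions T1.
Delete trivial equation float = float.
MGU = { A := list(nat), T1 := map(map(unit,unit),list(nat)) }, so T1 := map(map(unit,unit),list(nat)).

map(map(unit,unit),list(nat))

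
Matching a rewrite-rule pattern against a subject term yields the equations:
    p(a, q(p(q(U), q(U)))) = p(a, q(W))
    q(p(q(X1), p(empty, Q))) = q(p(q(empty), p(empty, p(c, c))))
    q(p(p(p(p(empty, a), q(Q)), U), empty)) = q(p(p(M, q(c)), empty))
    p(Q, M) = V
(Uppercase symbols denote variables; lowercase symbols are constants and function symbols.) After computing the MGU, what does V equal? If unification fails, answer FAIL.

p(p(c, c), p(p(empty, a), q(p(c, c))))

Decompose p/2: a = a,  q(p(q(U), q(U))) = q(W).
Delete trivial equation a = a.
Decompose q/1: p(q(U), q(U)) = W.
Bind W := p(q(U), q(U)); no other remaining equation mentions W.
Decompose q/1: p(q(X1), p(empty, Q)) = p(q(empty), p(empty, p(c, c))).
Decompose p/2: q(X1) = q(empty),  p(empty, Q) = p(empty, p(c, c)).
Decompose q/1: X1 = empty.
Bind X1 := empty; no other remaining equation mentions X1.
Decompose p/2: empty = empty,  Q = p(c, c).
Delete trivial equation empty = empty.
Bind Q := p(c, c); substituting into the remaining equations gives: q(p(p(p(p(empty, a), q(p(c, c))), U), empty)) = q(p(p(M, q(c)), empty)),  p(p(c, c), M) = V.
Decompose q/1: p(p(p(p(empty, a), q(p(c, c))), U), empty) = p(p(M, q(c)), empty).
Decompose p/2: p(p(p(empty, a), q(p(c, c))), U) = p(M, q(c)),  empty = empty.
Decompose p/2: p(p(empty, a), q(p(c, c))) = M,  U = q(c).
Bind M := p(p(empty, a), q(p(c, c))); substituting into the one remaining equation that mentions M gives: p(p(c, c), p(p(empty, a), q(p(c, c)))) = V.
Bind U := q(c); no other remaining equation mentions U. Substituting into the earlier binding gives W := p(q(q(c)), q(q(c))).
Delete trivial equation empty = empty.
Bind V := p(p(c, c), p(p(empty, a), q(p(c, c)))).
MGU = { W ↦ p(q(q(c)), q(q(c))), X1 ↦ empty, Q ↦ p(c, c), M ↦ p(p(empty, a), q(p(c, c))), U ↦ q(c), V ↦ p(p(c, c), p(p(empty, a), q(p(c, c)))) }, so V ↦ p(p(c, c), p(p(empty, a), q(p(c, c)))).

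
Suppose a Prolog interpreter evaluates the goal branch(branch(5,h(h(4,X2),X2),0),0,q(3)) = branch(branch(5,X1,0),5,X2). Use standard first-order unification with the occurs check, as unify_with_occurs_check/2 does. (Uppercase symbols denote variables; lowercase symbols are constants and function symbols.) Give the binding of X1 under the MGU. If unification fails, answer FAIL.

FAIL

Decompose branch/3: branch(5,h(h(4,X2),X2),0) = branch(5,X1,0),  0 = 5,  q(3) = X2.
Decompose branch/3: 5 = 5,  h(h(4,X2),X2) = X1,  0 = 0.
Delete trivial equation 5 = 5.
Bind X1 := h(h(4,X2),X2); no other remaining equation mentions X1.
Delete trivial equation 0 = 0.
Clash: constants 0 and 5 differ; no unifier exists.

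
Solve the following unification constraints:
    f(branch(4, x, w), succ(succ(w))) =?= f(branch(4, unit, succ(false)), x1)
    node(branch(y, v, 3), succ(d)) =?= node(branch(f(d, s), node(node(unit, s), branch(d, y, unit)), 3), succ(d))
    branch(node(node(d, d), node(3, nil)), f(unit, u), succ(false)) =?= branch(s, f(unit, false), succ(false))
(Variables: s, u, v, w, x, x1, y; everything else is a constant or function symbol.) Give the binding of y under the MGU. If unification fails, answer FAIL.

Decompose f/2: branch(4, x, w) =?= branch(4, unit, succ(false)),  succ(succ(w)) =?= x1.
Decompose branch/3: 4 =?= 4,  x =?= unit,  w =?= succ(false).
Delete trivial equation 4 =?= 4.
Bind x := unit; no other remaining equation mentions x.
Bind w := succ(false); substituting into the one remaining equation that mentions w gives: succ(succ(succ(false))) =?= x1.
Bind x1 := succ(succ(succ(false))); no other remaining equation mentions x1.
Decompose node/2: branch(y, v, 3) =?= branch(f(d, s), node(node(unit, s), branch(d, y, unit)), 3),  succ(d) =?= succ(d).
Decompose branch/3: y =?= f(d, s),  v =?= node(node(unit, s), branch(d, y, unit)),  3 =?= 3.
Bind y := f(d, s); substituting into the one remaining equation that mentions y gives: v =?= node(node(unit, s), branch(d, f(d, s), unit)).
Bind v := node(node(unit, s), branch(d, f(d, s), unit)); no other remaining equation mentions v.
Delete trivial equation 3 =?= 3.
Delete trivial equation succ(d) =?= succ(d).
Decompose branch/3: node(node(d, d), node(3, nil)) =?= s,  f(unit, u) =?= f(unit, false),  succ(false) =?= succ(false).
Bind s := node(node(d, d), node(3, nil)); no other remaining equation mentions s. Substituting into the earlier bindings gives y := f(d, node(node(d, d), node(3, nil))), v := node(node(unit, node(node(d, d), node(3, nil))), branch(d, f(d, node(node(d, d), node(3, nil))), unit)).
Decompose f/2: unit =?= unit,  u =?= false.
Delete trivial equation unit =?= unit.
Bind u := false; no other remaining equation mentions u.
Delete trivial equation succ(false) =?= succ(false).
MGU = { x -> unit, w -> succ(false), x1 -> succ(succ(succ(false))), y -> f(d, node(node(d, d), node(3, nil))), v -> node(node(unit, node(node(d, d), node(3, nil))), branch(d, f(d, node(node(d, d), node(3, nil))), unit)), s -> node(node(d, d), node(3, nil)), u -> false }, so y -> f(d, node(node(d, d), node(3, nil))).

f(d, node(node(d, d), node(3, nil)))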